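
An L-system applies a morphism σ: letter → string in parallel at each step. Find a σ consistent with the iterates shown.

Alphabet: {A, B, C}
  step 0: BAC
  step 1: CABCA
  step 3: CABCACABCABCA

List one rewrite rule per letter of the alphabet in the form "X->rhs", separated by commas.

  step 0 ⇒ step 1: BAC ⇒ CA·B·CA
    A ↦ B
    B ↦ CA
    C ↦ CA

A->B, B->CA, C->CA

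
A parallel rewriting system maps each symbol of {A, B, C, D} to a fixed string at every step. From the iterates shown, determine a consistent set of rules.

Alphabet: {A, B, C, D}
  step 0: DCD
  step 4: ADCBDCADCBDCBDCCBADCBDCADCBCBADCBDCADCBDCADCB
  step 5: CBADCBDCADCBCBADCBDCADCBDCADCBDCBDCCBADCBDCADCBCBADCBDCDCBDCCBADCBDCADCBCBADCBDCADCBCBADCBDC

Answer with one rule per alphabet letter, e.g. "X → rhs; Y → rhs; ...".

A->CB, B->DC, C->DCB, D->A

  step 4 ⇒ step 5: ADCBDCADCBDCBDCCBADCBDCADCBCBADCBDCADCBDCADCB ⇒ CB·A·DCB·DC·A·DCB·CB·A·DCB·DC·A·DCB·DC·A·DCB·DCB·DC·CB·A·DCB·DC·A·DCB·CB·A·DCB·DC·DCB·DC·CB·A·DCB·DC·A·DCB·CB·A·DCB·DC·A·DCB·CB·A·DCB·DC
    A ↦ CB
    B ↦ DC
    C ↦ DCB
    D ↦ A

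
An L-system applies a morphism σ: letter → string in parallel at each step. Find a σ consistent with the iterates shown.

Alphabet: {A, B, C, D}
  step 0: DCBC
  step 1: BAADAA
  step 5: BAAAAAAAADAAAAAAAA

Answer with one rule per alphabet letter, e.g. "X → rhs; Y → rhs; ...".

A->C, B->D, C->AA, D->B

  step 0 ⇒ step 1: DCBC ⇒ B·AA·D·AA
    B ↦ D
    C ↦ AA
    D ↦ B
    A ↦ C  (constrained at step 1)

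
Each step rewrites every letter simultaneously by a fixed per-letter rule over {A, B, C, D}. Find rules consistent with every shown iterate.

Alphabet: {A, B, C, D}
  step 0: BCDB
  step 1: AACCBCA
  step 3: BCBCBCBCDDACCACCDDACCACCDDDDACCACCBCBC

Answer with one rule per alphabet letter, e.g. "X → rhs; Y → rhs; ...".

  step 0 ⇒ step 1: BCDB ⇒ A·ACC·BC·A
    B ↦ A
    C ↦ ACC
    D ↦ BC
    A ↦ DD  (constrained at step 1)

A->DD, B->A, C->ACC, D->BC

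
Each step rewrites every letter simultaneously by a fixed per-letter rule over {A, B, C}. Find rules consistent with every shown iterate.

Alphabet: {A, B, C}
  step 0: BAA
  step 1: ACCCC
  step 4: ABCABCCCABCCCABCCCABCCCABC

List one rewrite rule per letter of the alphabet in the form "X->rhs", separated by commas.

  step 0 ⇒ step 1: BAA ⇒ A·CC·CC
    A ↦ CC
    B ↦ A
    C ↦ BC  (constrained at step 1)

A->CC, B->A, C->BC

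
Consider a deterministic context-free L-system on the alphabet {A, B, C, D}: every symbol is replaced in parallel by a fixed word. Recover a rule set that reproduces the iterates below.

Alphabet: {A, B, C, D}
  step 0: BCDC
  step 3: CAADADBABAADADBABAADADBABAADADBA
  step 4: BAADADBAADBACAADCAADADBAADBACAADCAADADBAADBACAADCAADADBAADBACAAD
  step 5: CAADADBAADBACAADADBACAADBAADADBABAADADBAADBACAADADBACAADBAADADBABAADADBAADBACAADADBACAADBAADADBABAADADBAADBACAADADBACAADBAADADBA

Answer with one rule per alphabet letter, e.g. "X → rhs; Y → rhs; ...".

  step 4 ⇒ step 5: BAADADBAADBACAADCAADADBAADBACAADCAADADBAADBACAADCAADADBAADBACAAD ⇒ CA·AD·AD·BA·AD·BA·CA·AD·AD·BA·CA·AD·BA·AD·AD·BA·BA·AD·AD·BA·AD·BA·CA·AD·AD·BA·CA·AD·BA·AD·AD·BA·BA·AD·AD·BA·AD·BA·CA·AD·AD·BA·CA·AD·BA·AD·AD·BA·BA·AD·AD·BA·AD·BA·CA·AD·AD·BA·CA·AD·BA·AD·AD·BA
    A ↦ AD
    B ↦ CA
    C ↦ BA
    D ↦ BA

A->AD, B->CA, C->BA, D->BA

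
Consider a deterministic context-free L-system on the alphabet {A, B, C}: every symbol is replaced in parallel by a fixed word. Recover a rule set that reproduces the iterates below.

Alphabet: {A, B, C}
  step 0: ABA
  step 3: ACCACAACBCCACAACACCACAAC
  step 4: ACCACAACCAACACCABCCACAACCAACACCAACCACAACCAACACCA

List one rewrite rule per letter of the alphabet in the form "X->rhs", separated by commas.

  step 3 ⇒ step 4: ACCACAACBCCACAACACCACAAC ⇒ AC·CA·CA·AC·CA·AC·AC·CA·BC·CA·CA·AC·CA·AC·AC·CA·AC·CA·CA·AC·CA·AC·AC·CA
    A ↦ AC
    B ↦ BC
    C ↦ CA

A->AC, B->BC, C->CA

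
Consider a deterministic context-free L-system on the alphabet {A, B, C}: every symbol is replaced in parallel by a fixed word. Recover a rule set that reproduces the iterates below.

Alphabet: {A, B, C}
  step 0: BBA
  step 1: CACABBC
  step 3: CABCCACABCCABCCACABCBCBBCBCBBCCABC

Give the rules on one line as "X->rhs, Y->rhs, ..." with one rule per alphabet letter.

  step 0 ⇒ step 1: BBA ⇒ CA·CA·BBC
    A ↦ BBC
    B ↦ CA
    C ↦ BC  (constrained at step 1)

A->BBC, B->CA, C->BC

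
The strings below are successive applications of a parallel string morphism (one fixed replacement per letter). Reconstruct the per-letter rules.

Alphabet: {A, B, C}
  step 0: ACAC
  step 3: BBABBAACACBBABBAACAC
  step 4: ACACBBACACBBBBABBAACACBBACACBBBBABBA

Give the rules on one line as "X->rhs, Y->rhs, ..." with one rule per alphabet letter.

  step 3 ⇒ step 4: BBABBAACACBBABBAACAC ⇒ AC·AC·BB·AC·AC·BB·BB·A·BB·A·AC·AC·BB·AC·AC·BB·BB·A·BB·A
    A ↦ BB
    B ↦ AC
    C ↦ A

A->BB, B->AC, C->A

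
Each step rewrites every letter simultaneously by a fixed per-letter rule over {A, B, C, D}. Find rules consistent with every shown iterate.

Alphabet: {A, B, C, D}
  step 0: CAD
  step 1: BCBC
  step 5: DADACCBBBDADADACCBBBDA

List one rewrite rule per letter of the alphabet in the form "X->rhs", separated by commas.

  step 0 ⇒ step 1: CAD ⇒ B·CB·C
    A ↦ CB
    C ↦ B
    D ↦ C
    B ↦ DA  (constrained at step 1)

A->CB, B->DA, C->B, D->C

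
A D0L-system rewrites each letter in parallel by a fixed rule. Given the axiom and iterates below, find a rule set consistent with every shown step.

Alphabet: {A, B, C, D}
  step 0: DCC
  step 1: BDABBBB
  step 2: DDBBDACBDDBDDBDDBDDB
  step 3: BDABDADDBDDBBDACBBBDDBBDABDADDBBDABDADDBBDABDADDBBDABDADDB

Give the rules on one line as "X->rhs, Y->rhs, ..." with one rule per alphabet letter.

  step 2 ⇒ step 3: DDBBDACBDDBDDBDDBDDB ⇒ BDA·BDA·DDB·DDB·BDA·CB·BB·DDB·BDA·BDA·DDB·BDA·BDA·DDB·BDA·BDA·DDB·BDA·BDA·DDB
    A ↦ CB
    B ↦ DDB
    C ↦ BB
    D ↦ BDA

A->CB, B->DDB, C->BB, D->BDA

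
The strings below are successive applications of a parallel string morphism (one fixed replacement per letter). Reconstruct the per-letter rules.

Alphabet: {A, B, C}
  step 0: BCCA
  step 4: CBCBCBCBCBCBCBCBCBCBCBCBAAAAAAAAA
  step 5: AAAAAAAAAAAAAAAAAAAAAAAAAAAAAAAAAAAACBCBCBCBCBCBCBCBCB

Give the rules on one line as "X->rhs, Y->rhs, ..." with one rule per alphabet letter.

A->CB, B->AA, C->A

  step 4 ⇒ step 5: CBCBCBCBCBCBCBCBCBCBCBCBAAAAAAAAA ⇒ A·AA·A·AA·A·AA·A·AA·A·AA·A·AA·A·AA·A·AA·A·AA·A·AA·A·AA·A·AA·CB·CB·CB·CB·CB·CB·CB·CB·CB
    A ↦ CB
    B ↦ AA
    C ↦ A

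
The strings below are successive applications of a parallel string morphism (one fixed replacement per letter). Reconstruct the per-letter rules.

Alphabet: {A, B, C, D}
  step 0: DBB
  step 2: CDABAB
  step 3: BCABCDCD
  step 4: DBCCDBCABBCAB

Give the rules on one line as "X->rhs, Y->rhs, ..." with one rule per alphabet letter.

  step 3 ⇒ step 4: BCABCDCD ⇒ D·BC·C·D·BC·AB·BC·AB
    A ↦ C
    B ↦ D
    C ↦ BC
    D ↦ AB

A->C, B->D, C->BC, D->AB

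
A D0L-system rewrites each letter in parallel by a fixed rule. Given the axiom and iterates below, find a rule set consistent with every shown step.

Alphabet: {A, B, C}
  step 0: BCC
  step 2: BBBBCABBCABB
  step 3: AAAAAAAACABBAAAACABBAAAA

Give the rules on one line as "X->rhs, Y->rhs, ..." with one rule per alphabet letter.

A->BB, B->AA, C->CA

  step 2 ⇒ step 3: BBBBCABBCABB ⇒ AA·AA·AA·AA·CA·BB·AA·AA·CA·BB·AA·AA
    A ↦ BB
    B ↦ AA
    C ↦ CA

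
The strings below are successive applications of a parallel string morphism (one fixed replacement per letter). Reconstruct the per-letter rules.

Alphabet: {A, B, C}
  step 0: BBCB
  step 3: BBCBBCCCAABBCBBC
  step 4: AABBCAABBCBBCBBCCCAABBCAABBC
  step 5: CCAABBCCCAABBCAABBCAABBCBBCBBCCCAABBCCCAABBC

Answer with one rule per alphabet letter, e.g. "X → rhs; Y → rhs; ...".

  step 4 ⇒ step 5: AABBCAABBCBBCBBCCCAABBCAABBC ⇒ C·C·A·A·BBC·C·C·A·A·BBC·A·A·BBC·A·A·BBC·BBC·BBC·C·C·A·A·BBC·C·C·A·A·BBC
    A ↦ C
    B ↦ A
    C ↦ BBC

A->C, B->A, C->BBC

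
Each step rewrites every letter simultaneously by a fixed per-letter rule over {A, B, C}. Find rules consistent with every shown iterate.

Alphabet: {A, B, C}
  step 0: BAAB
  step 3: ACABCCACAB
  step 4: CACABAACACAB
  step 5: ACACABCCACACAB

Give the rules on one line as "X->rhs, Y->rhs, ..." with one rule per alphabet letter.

  step 4 ⇒ step 5: CACABAACACAB ⇒ A·C·A·C·AB·C·C·A·C·A·C·AB
    A ↦ C
    B ↦ AB
    C ↦ A

A->C, B->AB, C->A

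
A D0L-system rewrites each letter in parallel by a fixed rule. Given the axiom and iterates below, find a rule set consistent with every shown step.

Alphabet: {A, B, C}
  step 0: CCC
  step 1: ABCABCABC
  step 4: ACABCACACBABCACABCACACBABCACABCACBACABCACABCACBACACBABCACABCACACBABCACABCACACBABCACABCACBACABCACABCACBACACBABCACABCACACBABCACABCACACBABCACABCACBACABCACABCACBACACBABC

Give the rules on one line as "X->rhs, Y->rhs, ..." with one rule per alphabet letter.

A->AC, B->ACB, C->ABC

  step 0 ⇒ step 1: CCC ⇒ ABC·ABC·ABC
    C ↦ ABC
    A ↦ AC  (constrained at step 1)
    B ↦ ACB  (constrained at step 1)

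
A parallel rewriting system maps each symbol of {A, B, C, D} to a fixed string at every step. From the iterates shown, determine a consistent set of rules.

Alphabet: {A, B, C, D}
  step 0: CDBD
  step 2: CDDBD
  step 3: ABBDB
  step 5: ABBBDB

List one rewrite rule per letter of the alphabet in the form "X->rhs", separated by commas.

A->CD, B->D, C->A, D->B

  step 2 ⇒ step 3: CDDBD ⇒ A·B·B·D·B
    B ↦ D
    C ↦ A
    D ↦ B
    A ↦ CD  (constrained at step 3)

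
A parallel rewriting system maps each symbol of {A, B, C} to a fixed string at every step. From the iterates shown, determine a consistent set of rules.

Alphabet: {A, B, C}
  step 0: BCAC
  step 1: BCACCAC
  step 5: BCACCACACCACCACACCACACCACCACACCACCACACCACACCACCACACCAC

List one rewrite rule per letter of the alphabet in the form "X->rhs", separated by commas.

  step 0 ⇒ step 1: BCAC ⇒ BC·AC·C·AC
    A ↦ C
    B ↦ BC
    C ↦ AC

A->C, B->BC, C->AC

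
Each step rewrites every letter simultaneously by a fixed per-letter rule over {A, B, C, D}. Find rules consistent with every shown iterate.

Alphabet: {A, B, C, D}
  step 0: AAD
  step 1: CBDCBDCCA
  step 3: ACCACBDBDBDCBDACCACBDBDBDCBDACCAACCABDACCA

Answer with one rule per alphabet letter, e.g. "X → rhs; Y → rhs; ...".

A->CBD, B->A, C->BD, D->CCA

  step 0 ⇒ step 1: AAD ⇒ CBD·CBD·CCA
    A ↦ CBD
    D ↦ CCA
    B ↦ A  (constrained at step 1)
    C ↦ BD  (constrained at step 1)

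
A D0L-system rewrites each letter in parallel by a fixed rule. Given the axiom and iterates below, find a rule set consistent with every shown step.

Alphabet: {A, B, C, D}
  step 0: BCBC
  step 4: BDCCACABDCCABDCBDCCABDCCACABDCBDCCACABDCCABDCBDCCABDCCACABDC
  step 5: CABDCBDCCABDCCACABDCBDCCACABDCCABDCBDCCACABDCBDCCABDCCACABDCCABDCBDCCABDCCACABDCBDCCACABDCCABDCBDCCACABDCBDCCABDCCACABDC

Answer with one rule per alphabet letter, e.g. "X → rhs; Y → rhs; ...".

A->CA, B->C, C->BDC, D->A

  step 4 ⇒ step 5: BDCCACABDCCABDCBDCCABDCCACABDCBDCCACABDCCABDCBDCCABDCCACABDC ⇒ C·A·BDC·BDC·CA·BDC·CA·C·A·BDC·BDC·CA·C·A·BDC·C·A·BDC·BDC·CA·C·A·BDC·BDC·CA·BDC·CA·C·A·BDC·C·A·BDC·BDC·CA·BDC·CA·C·A·BDC·BDC·CA·C·A·BDC·C·A·BDC·BDC·CA·C·A·BDC·BDC·CA·BDC·CA·C·A·BDC
    A ↦ CA
    B ↦ C
    C ↦ BDC
    D ↦ A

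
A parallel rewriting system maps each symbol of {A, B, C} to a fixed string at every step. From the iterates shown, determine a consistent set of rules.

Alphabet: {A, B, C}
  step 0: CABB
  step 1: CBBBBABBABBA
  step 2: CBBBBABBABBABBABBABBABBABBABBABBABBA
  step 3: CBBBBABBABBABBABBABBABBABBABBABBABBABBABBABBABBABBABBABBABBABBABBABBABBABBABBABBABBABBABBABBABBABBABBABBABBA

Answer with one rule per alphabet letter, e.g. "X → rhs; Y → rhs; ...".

A->BBA, B->BBA, C->CBB

  step 2 ⇒ step 3: CBBBBABBABBABBABBABBABBABBABBABBABBA ⇒ CBB·BBA·BBA·BBA·BBA·BBA·BBA·BBA·BBA·BBA·BBA·BBA·BBA·BBA·BBA·BBA·BBA·BBA·BBA·BBA·BBA·BBA·BBA·BBA·BBA·BBA·BBA·BBA·BBA·BBA·BBA·BBA·BBA·BBA·BBA·BBA
    A ↦ BBA
    B ↦ BBA
    C ↦ CBB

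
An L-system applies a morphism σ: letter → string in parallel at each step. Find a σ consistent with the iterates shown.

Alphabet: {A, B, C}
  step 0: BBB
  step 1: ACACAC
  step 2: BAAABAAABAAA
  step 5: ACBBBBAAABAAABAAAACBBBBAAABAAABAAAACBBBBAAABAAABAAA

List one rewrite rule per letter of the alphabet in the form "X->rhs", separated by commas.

A->B, B->AC, C->AAA

  step 1 ⇒ step 2: ACACAC ⇒ B·AAA·B·AAA·B·AAA
    A ↦ B
    C ↦ AAA
  step 0 ⇒ step 1: BBB ⇒ AC·AC·AC
    B ↦ AC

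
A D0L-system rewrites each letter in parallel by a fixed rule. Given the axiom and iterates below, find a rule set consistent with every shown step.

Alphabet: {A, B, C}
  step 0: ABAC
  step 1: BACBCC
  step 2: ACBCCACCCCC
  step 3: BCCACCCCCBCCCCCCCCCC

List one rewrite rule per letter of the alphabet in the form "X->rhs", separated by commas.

  step 2 ⇒ step 3: ACBCCACCCCC ⇒ B·CC·AC·CC·CC·B·CC·CC·CC·CC·CC
    A ↦ B
    B ↦ AC
    C ↦ CC

A->B, B->AC, C->CC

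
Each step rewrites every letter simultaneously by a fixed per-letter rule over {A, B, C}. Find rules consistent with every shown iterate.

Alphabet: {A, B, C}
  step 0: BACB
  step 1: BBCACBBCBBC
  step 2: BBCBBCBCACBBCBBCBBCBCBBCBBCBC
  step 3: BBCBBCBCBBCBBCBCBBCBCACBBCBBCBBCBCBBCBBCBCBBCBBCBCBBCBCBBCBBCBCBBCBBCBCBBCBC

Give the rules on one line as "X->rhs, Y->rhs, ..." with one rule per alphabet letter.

  step 2 ⇒ step 3: BBCBBCBCACBBCBBCBBCBCBBCBBCBC ⇒ BBC·BBC·BC·BBC·BBC·BC·BBC·BC·ACB·BC·BBC·BBC·BC·BBC·BBC·BC·BBC·BBC·BC·BBC·BC·BBC·BBC·BC·BBC·BBC·BC·BBC·BC
    A ↦ ACB
    B ↦ BBC
    C ↦ BC

A->ACB, B->BBC, C->BC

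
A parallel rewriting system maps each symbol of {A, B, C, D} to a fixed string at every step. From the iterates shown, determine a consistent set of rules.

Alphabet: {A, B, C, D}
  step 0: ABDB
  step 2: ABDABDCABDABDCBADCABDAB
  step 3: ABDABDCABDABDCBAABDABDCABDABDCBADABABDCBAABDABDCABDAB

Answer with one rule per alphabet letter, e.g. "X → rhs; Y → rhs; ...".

A->AB, B->DAB, C->BA, D->DC

  step 2 ⇒ step 3: ABDABDCABDABDCBADCABDAB ⇒ AB·DAB·DC·AB·DAB·DC·BA·AB·DAB·DC·AB·DAB·DC·BA·DAB·AB·DC·BA·AB·DAB·DC·AB·DAB
    A ↦ AB
    B ↦ DAB
    C ↦ BA
    D ↦ DC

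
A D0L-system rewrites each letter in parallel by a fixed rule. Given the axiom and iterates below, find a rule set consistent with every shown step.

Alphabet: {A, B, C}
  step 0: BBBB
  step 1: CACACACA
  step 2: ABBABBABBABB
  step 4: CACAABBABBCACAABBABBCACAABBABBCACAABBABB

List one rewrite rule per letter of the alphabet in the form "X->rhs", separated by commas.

  step 1 ⇒ step 2: CACACACA ⇒ A·BB·A·BB·A·BB·A·BB
    A ↦ BB
    C ↦ A
  step 0 ⇒ step 1: BBBB ⇒ CA·CA·CA·CA
    B ↦ CA

A->BB, B->CA, C->A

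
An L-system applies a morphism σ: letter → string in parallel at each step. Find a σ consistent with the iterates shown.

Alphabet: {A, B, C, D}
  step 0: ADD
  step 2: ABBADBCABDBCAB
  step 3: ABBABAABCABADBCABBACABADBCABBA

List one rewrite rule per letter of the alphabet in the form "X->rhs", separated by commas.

  step 2 ⇒ step 3: ABBADBCABDBCAB ⇒ AB·BA·BA·AB·CA·BA·DBC·AB·BA·CA·BA·DBC·AB·BA
    A ↦ AB
    B ↦ BA
    C ↦ DBC
    D ↦ CA

A->AB, B->BA, C->DBC, D->CA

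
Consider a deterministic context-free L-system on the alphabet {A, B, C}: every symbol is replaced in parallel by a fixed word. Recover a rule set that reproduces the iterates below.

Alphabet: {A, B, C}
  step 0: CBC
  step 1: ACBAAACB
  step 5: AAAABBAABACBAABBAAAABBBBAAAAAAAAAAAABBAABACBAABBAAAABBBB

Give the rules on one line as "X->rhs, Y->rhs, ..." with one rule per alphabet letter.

A->B, B->AA, C->ACB

  step 0 ⇒ step 1: CBC ⇒ ACB·AA·ACB
    B ↦ AA
    C ↦ ACB
    A ↦ B  (constrained at step 1)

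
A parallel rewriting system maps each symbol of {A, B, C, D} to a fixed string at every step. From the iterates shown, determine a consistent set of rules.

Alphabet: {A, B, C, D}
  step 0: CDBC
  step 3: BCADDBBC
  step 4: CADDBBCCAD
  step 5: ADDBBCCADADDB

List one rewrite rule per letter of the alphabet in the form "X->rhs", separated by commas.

  step 4 ⇒ step 5: CADDBBCCAD ⇒ AD·D·B·B·C·C·AD·AD·D·B
    A ↦ D
    B ↦ C
    C ↦ AD
    D ↦ B

A->D, B->C, C->AD, D->B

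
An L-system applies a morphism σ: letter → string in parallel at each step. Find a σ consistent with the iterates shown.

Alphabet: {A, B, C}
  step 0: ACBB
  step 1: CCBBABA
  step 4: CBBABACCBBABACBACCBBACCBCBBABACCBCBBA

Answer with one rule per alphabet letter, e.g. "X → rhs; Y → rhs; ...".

A->C, B->BA, C->CB

  step 0 ⇒ step 1: ACBB ⇒ C·CB·BA·BA
    A ↦ C
    B ↦ BA
    C ↦ CB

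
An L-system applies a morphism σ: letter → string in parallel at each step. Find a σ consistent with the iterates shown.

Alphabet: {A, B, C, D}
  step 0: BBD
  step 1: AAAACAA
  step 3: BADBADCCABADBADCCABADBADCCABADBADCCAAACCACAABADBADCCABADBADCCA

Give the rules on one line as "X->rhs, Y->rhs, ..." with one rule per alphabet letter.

  step 0 ⇒ step 1: BBD ⇒ AA·AA·CAA
    B ↦ AA
    D ↦ CAA
    A ↦ CCA  (constrained at step 1)
    C ↦ BAD  (constrained at step 1)

A->CCA, B->AA, C->BAD, D->CAA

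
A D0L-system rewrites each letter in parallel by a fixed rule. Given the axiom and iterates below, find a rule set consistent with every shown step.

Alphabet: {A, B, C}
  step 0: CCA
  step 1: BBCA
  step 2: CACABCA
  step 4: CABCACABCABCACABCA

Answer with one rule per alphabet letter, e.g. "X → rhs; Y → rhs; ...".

  step 1 ⇒ step 2: BBCA ⇒ CA·CA·B·CA
    A ↦ CA
    B ↦ CA
    C ↦ B

A->CA, B->CA, C->B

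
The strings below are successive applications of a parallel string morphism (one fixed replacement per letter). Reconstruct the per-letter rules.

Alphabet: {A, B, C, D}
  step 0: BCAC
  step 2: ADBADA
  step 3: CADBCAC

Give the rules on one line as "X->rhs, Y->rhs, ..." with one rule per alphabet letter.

A->C, B->DB, C->D, D->A

  step 2 ⇒ step 3: ADBADA ⇒ C·A·DB·C·A·C
    A ↦ C
    B ↦ DB
    D ↦ A
    C ↦ D  (constrained at step 0)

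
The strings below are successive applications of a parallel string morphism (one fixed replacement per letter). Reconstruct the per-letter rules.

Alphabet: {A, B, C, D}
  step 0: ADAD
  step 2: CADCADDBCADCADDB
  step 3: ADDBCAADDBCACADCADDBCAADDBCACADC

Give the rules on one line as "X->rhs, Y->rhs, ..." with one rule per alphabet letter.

  step 2 ⇒ step 3: CADCADDBCADCADDB ⇒ AD·DB·CA·AD·DB·CA·CA·DC·AD·DB·CA·AD·DB·CA·CA·DC
    A ↦ DB
    B ↦ DC
    C ↦ AD
    D ↦ CA

A->DB, B->DC, C->AD, D->CA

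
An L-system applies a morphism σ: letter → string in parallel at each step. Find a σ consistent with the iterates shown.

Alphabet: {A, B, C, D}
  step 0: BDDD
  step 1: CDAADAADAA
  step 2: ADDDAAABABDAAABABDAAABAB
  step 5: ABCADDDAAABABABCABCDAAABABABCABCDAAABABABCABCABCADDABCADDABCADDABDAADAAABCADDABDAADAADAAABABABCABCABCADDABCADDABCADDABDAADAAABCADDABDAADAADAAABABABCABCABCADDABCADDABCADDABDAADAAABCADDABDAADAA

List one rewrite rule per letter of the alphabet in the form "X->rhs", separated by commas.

A->AB, B->C, C->ADD, D->DAA

  step 1 ⇒ step 2: CDAADAADAA ⇒ ADD·DAA·AB·AB·DAA·AB·AB·DAA·AB·AB
    A ↦ AB
    C ↦ ADD
    D ↦ DAA
  step 0 ⇒ step 1: BDDD ⇒ C·DAA·DAA·DAA
    B ↦ C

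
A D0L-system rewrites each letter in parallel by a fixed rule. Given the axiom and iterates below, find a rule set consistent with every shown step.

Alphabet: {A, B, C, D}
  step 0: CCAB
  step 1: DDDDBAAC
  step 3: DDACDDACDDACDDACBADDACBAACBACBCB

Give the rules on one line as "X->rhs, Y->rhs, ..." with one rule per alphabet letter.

A->BA, B->AC, C->DD, D->CB

  step 0 ⇒ step 1: CCAB ⇒ DD·DD·BA·AC
    A ↦ BA
    B ↦ AC
    C ↦ DD
    D ↦ CB  (constrained at step 1)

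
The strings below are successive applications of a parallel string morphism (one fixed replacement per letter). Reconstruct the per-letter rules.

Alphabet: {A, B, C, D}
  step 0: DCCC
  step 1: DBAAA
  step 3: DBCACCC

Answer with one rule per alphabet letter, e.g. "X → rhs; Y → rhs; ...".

  step 0 ⇒ step 1: DCCC ⇒ DB·A·A·A
    C ↦ A
    D ↦ DB
    A ↦ B  (constrained at step 1)
    B ↦ C  (constrained at step 1)

A->B, B->C, C->A, D->DB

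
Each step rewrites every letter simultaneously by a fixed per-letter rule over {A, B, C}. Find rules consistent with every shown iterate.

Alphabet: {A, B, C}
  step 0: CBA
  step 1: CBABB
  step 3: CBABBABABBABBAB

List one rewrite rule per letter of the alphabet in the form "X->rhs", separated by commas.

  step 0 ⇒ step 1: CBA ⇒ CB·AB·B
    A ↦ B
    B ↦ AB
    C ↦ CB

A->B, B->AB, C->CB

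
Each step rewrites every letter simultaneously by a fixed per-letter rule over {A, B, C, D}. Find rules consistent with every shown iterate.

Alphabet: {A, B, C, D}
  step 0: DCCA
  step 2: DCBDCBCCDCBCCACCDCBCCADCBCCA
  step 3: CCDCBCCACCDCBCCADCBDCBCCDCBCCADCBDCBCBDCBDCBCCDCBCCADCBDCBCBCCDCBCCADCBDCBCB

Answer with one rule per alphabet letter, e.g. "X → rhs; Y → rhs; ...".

A->CB, B->CCA, C->DCB, D->CC

  step 2 ⇒ step 3: DCBDCBCCDCBCCACCDCBCCADCBCCA ⇒ CC·DCB·CCA·CC·DCB·CCA·DCB·DCB·CC·DCB·CCA·DCB·DCB·CB·DCB·DCB·CC·DCB·CCA·DCB·DCB·CB·CC·DCB·CCA·DCB·DCB·CB
    A ↦ CB
    B ↦ CCA
    C ↦ DCB
    D ↦ CC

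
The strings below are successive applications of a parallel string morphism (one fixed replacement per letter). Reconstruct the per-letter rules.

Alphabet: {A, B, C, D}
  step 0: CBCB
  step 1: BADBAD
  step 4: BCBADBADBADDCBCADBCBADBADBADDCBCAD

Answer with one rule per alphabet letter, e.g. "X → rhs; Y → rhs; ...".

A->DC, B->AD, C->B, D->BC

  step 0 ⇒ step 1: CBCB ⇒ B·AD·B·AD
    B ↦ AD
    C ↦ B
    A ↦ DC  (constrained at step 1)
    D ↦ BC  (constrained at step 1)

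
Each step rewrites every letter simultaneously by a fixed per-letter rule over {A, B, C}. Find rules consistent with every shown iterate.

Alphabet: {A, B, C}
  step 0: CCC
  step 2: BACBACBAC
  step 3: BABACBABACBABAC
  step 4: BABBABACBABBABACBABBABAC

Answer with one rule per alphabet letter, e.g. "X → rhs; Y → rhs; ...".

A->B, B->BA, C->AC

  step 3 ⇒ step 4: BABACBABACBABAC ⇒ BA·B·BA·B·AC·BA·B·BA·B·AC·BA·B·BA·B·AC
    A ↦ B
    B ↦ BA
    C ↦ AC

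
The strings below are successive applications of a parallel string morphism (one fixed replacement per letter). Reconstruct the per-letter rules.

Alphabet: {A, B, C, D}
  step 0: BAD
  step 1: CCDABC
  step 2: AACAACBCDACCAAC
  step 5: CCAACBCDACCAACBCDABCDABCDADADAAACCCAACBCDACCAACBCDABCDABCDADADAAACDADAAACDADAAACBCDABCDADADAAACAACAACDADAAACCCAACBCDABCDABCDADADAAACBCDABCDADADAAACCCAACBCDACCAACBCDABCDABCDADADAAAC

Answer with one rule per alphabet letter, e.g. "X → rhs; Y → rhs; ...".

A->DA, B->CC, C->AAC, D->BC

  step 1 ⇒ step 2: CCDABC ⇒ AAC·AAC·BC·DA·CC·AAC
    A ↦ DA
    B ↦ CC
    C ↦ AAC
    D ↦ BC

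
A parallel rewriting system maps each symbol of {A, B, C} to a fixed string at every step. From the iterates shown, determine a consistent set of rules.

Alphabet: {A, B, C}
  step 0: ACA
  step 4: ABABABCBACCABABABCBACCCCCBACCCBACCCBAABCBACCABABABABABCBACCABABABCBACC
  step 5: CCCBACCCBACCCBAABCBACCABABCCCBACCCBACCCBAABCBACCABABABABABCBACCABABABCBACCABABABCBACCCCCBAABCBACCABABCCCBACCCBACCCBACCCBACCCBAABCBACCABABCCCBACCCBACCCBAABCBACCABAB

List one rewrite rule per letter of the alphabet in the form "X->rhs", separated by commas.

  step 4 ⇒ step 5: ABABABCBACCABABABCBACCCCCBACCCBACCCBAABCBACCABABABABABCBACCABABABCBACC ⇒ CC·CBA·CC·CBA·CC·CBA·AB·CBA·CC·AB·AB·CC·CBA·CC·CBA·CC·CBA·AB·CBA·CC·AB·AB·AB·AB·AB·CBA·CC·AB·AB·AB·CBA·CC·AB·AB·AB·CBA·CC·CC·CBA·AB·CBA·CC·AB·AB·CC·CBA·CC·CBA·CC·CBA·CC·CBA·CC·CBA·AB·CBA·CC·AB·AB·CC·CBA·CC·CBA·CC·CBA·AB·CBA·CC·AB·AB
    A ↦ CC
    B ↦ CBA
    C ↦ AB

A->CC, B->CBA, C->AB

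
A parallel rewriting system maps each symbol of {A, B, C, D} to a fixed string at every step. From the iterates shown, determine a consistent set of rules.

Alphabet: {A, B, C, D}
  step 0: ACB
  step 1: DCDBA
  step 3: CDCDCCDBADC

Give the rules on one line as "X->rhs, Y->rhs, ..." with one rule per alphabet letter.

  step 0 ⇒ step 1: ACB ⇒ D·CD·BA
    A ↦ D
    B ↦ BA
    C ↦ CD
    D ↦ C  (constrained at step 1)

A->D, B->BA, C->CD, D->C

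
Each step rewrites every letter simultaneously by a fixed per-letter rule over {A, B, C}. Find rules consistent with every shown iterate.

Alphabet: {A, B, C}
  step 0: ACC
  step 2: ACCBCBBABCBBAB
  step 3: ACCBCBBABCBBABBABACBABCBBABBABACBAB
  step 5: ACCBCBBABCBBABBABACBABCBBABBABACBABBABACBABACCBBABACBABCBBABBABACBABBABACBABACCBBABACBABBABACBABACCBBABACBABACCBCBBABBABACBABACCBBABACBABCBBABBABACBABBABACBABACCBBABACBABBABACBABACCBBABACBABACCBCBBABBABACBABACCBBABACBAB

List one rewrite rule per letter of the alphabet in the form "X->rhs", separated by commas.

  step 2 ⇒ step 3: ACCBCBBABCBBAB ⇒ AC·CB·CB·BAB·CB·BAB·BAB·AC·BAB·CB·BAB·BAB·AC·BAB
    A ↦ AC
    B ↦ BAB
    C ↦ CB

A->AC, B->BAB, C->CB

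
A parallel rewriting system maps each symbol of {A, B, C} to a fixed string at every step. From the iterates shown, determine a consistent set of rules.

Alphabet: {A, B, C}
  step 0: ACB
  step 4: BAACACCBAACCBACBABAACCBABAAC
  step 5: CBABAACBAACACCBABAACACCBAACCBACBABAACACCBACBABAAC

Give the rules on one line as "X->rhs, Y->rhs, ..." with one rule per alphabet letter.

  step 4 ⇒ step 5: BAACACCBAACCBACBABAACCBABAAC ⇒ C·BA·BA·AC·BA·AC·AC·C·BA·BA·AC·AC·C·BA·AC·C·BA·C·BA·BA·AC·AC·C·BA·C·BA·BA·AC
    A ↦ BA
    B ↦ C
    C ↦ AC

A->BA, B->C, C->AC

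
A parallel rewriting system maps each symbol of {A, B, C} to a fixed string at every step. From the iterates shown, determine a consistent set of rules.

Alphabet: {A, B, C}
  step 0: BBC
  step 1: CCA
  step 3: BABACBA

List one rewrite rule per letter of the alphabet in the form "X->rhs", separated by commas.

A->BA, B->C, C->A

  step 0 ⇒ step 1: BBC ⇒ C·C·A
    B ↦ C
    C ↦ A
    A ↦ BA  (constrained at step 1)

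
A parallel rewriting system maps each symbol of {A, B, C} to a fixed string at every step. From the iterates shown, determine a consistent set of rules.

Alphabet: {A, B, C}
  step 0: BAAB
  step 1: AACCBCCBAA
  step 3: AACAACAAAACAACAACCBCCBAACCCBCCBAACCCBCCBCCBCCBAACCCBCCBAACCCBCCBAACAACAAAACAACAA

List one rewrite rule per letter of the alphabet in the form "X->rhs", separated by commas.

A->CCB, B->AA, C->AAC

  step 0 ⇒ step 1: BAAB ⇒ AA·CCB·CCB·AA
    A ↦ CCB
    B ↦ AA
    C ↦ AAC  (constrained at step 1)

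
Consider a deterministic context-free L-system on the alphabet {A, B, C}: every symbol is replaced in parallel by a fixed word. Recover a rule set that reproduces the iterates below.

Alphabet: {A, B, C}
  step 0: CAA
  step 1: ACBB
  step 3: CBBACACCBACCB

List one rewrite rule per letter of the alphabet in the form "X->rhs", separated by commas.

A->B, B->CB, C->AC

  step 0 ⇒ step 1: CAA ⇒ AC·B·B
    A ↦ B
    C ↦ AC
    B ↦ CB  (constrained at step 1)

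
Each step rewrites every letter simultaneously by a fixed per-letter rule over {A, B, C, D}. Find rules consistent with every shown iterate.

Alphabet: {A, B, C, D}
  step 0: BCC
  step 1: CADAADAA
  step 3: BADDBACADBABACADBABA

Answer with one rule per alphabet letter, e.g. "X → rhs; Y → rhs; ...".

  step 0 ⇒ step 1: BCC ⇒ CA·DAA·DAA
    B ↦ CA
    C ↦ DAA
    A ↦ D  (constrained at step 1)
    D ↦ BA  (constrained at step 1)

A->D, B->CA, C->DAA, D->BA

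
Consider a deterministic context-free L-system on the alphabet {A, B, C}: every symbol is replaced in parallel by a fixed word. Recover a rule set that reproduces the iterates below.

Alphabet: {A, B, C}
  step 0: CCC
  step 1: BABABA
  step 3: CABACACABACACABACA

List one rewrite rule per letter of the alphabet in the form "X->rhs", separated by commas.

  step 0 ⇒ step 1: CCC ⇒ BA·BA·BA
    C ↦ BA
    A ↦ CA  (constrained at step 1)
    B ↦ A  (constrained at step 1)

A->CA, B->A, C->BA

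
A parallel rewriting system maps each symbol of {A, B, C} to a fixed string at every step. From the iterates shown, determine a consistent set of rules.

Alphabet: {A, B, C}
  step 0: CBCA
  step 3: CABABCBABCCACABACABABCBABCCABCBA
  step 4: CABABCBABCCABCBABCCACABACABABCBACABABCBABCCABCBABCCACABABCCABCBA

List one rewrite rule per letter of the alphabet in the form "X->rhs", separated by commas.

  step 3 ⇒ step 4: CABABCBABCCACABACABABCBABCCABCBA ⇒ CA·BA·BC·BA·BC·CA·BC·BA·BC·CA·CA·BA·CA·BA·BC·BA·CA·BA·BC·BA·BC·CA·BC·BA·BC·CA·CA·BA·BC·CA·BC·BA
    A ↦ BA
    B ↦ BC
    C ↦ CA

A->BA, B->BC, C->CA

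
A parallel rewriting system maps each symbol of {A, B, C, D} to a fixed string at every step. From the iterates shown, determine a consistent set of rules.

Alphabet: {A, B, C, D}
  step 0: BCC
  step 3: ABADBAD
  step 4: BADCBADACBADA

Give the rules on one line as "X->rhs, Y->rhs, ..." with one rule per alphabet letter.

  step 3 ⇒ step 4: ABADBAD ⇒ BAD·C·BAD·A·C·BAD·A
    A ↦ BAD
    B ↦ C
    D ↦ A
    C ↦ D  (constrained at step 0)

A->BAD, B->C, C->D, D->A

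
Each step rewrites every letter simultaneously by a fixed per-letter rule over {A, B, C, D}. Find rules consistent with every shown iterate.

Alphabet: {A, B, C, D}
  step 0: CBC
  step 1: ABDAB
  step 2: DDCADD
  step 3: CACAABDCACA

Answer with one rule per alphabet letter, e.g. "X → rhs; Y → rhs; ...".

  step 2 ⇒ step 3: DDCADD ⇒ CA·CA·AB·D·CA·CA
    A ↦ D
    C ↦ AB
    D ↦ CA
  step 0 ⇒ step 1: CBC ⇒ AB·D·AB
    B ↦ D

A->D, B->D, C->AB, D->CA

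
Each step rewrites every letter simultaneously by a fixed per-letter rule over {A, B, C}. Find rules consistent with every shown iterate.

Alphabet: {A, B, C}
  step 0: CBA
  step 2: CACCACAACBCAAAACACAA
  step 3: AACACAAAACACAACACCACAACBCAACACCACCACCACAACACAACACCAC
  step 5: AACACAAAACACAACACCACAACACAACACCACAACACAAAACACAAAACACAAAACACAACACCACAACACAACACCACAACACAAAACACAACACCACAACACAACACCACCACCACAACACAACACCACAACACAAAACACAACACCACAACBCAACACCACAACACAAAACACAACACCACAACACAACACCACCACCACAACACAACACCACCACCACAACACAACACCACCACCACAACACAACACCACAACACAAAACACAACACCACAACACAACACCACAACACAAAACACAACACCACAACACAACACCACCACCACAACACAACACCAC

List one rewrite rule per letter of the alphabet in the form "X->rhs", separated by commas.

A->CAC, B->CBC, C->AA

  step 2 ⇒ step 3: CACCACAACBCAAAACACAA ⇒ AA·CAC·AA·AA·CAC·AA·CAC·CAC·AA·CBC·AA·CAC·CAC·CAC·CAC·AA·CAC·AA·CAC·CAC
    A ↦ CAC
    B ↦ CBC
    C ↦ AA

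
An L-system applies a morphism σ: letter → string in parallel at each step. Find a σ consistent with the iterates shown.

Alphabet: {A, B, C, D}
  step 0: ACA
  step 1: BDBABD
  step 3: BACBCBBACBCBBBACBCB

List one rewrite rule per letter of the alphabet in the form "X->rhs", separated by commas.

  step 0 ⇒ step 1: ACA ⇒ BD·BA·BD
    A ↦ BD
    C ↦ BA
    B ↦ CB  (constrained at step 1)
    D ↦ B  (constrained at step 1)

A->BD, B->CB, C->BA, D->B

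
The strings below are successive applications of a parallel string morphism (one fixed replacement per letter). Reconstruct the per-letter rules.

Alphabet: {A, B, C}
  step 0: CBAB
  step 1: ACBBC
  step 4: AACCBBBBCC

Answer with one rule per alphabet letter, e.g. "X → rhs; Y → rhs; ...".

A->BB, B->C, C->A

  step 0 ⇒ step 1: CBAB ⇒ A·C·BB·C
    A ↦ BB
    B ↦ C
    C ↦ A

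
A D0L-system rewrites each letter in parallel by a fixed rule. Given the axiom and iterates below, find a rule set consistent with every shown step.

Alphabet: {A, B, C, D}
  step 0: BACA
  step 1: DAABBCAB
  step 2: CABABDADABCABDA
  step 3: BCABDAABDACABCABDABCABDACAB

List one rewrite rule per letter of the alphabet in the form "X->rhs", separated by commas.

A->AB, B->DA, C->BC, D->C

  step 2 ⇒ step 3: CABABDADABCABDA ⇒ BC·AB·DA·AB·DA·C·AB·C·AB·DA·BC·AB·DA·C·AB
    A ↦ AB
    B ↦ DA
    C ↦ BC
    D ↦ C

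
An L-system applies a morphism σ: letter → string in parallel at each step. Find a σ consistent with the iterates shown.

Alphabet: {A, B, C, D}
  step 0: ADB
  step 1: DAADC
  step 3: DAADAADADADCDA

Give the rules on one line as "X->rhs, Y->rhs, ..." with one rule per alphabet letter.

  step 0 ⇒ step 1: ADB ⇒ DA·A·DC
    A ↦ DA
    B ↦ DC
    D ↦ A
    C ↦ BA  (constrained at step 1)

A->DA, B->DC, C->BA, D->A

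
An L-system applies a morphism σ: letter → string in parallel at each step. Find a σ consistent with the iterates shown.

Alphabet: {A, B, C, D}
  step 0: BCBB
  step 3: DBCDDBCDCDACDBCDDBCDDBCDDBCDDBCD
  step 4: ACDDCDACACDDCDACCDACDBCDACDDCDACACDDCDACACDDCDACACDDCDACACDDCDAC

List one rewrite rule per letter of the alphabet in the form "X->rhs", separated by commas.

  step 3 ⇒ step 4: DBCDDBCDCDACDBCDDBCDDBCDDBCDDBCD ⇒ AC·DD·CD·AC·AC·DD·CD·AC·CD·AC·DB·CD·AC·DD·CD·AC·AC·DD·CD·AC·AC·DD·CD·AC·AC·DD·CD·AC·AC·DD·CD·AC
    A ↦ DB
    B ↦ DD
    C ↦ CD
    D ↦ AC

A->DB, B->DD, C->CD, D->AC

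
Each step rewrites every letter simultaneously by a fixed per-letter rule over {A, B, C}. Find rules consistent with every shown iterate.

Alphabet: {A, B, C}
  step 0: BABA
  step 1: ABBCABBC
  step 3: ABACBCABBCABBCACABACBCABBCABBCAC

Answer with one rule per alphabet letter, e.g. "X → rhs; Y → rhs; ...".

A->BC, B->AB, C->AC

  step 0 ⇒ step 1: BABA ⇒ AB·BC·AB·BC
    A ↦ BC
    B ↦ AB
    C ↦ AC  (constrained at step 1)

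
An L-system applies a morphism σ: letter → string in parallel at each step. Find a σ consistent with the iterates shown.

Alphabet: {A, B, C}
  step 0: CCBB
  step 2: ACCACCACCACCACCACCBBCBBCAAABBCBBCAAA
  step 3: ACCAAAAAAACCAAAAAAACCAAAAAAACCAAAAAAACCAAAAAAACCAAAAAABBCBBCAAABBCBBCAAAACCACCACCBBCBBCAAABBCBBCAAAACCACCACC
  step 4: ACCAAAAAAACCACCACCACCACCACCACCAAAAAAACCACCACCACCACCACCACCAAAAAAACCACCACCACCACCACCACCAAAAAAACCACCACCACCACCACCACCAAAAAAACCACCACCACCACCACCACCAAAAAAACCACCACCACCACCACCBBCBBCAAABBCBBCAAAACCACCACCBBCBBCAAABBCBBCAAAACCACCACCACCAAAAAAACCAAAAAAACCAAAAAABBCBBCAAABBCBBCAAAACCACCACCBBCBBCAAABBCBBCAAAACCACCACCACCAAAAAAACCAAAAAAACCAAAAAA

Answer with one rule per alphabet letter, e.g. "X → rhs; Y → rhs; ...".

A->ACC, B->BBC, C->AAA

  step 3 ⇒ step 4: ACCAAAAAAACCAAAAAAACCAAAAAAACCAAAAAAACCAAAAAAACCAAAAAABBCBBCAAABBCBBCAAAACCACCACCBBCBBCAAABBCBBCAAAACCACCACC ⇒ ACC·AAA·AAA·ACC·ACC·ACC·ACC·ACC·ACC·ACC·AAA·AAA·ACC·ACC·ACC·ACC·ACC·ACC·ACC·AAA·AAA·ACC·ACC·ACC·ACC·ACC·ACC·ACC·AAA·AAA·ACC·ACC·ACC·ACC·ACC·ACC·ACC·AAA·AAA·ACC·ACC·ACC·ACC·ACC·ACC·ACC·AAA·AAA·ACC·ACC·ACC·ACC·ACC·ACC·BBC·BBC·AAA·BBC·BBC·AAA·ACC·ACC·ACC·BBC·BBC·AAA·BBC·BBC·AAA·ACC·ACC·ACC·ACC·AAA·AAA·ACC·AAA·AAA·ACC·AAA·AAA·BBC·BBC·AAA·BBC·BBC·AAA·ACC·ACC·ACC·BBC·BBC·AAA·BBC·BBC·AAA·ACC·ACC·ACC·ACC·AAA·AAA·ACC·AAA·AAA·ACC·AAA·AAA
    A ↦ ACC
    B ↦ BBC
    C ↦ AAA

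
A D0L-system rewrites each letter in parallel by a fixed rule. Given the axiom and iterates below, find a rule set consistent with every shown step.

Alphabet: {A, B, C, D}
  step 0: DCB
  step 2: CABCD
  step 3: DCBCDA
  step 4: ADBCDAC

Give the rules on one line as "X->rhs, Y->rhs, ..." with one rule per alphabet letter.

  step 3 ⇒ step 4: DCBCDA ⇒ A·D·BC·D·A·C
    A ↦ C
    B ↦ BC
    C ↦ D
    D ↦ A

A->C, B->BC, C->D, D->A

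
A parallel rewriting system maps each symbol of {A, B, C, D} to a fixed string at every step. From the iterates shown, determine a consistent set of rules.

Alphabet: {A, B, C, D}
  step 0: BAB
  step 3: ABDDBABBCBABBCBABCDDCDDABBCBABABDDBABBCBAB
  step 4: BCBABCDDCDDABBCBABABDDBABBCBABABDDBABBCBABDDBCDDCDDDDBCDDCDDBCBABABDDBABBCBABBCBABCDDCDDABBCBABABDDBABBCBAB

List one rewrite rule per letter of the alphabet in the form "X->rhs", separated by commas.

A->BCB, B->AB, C->DDB, D->CDD

  step 3 ⇒ step 4: ABDDBABBCBABBCBABCDDCDDABBCBABABDDBABBCBAB ⇒ BCB·AB·CDD·CDD·AB·BCB·AB·AB·DDB·AB·BCB·AB·AB·DDB·AB·BCB·AB·DDB·CDD·CDD·DDB·CDD·CDD·BCB·AB·AB·DDB·AB·BCB·AB·BCB·AB·CDD·CDD·AB·BCB·AB·AB·DDB·AB·BCB·AB
    A ↦ BCB
    B ↦ AB
    C ↦ DDB
    D ↦ CDD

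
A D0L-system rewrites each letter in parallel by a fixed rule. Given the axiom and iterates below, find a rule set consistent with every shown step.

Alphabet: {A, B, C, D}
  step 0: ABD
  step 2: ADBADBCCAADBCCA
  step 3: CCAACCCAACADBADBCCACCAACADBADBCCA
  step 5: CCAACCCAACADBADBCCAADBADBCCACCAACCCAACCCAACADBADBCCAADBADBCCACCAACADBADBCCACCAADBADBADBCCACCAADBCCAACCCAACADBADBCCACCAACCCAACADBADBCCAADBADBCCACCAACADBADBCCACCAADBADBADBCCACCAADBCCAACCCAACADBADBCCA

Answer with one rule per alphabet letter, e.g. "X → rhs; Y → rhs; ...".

A->CCA, B->C, C->ADB, D->A

  step 2 ⇒ step 3: ADBADBCCAADBCCA ⇒ CCA·A·C·CCA·A·C·ADB·ADB·CCA·CCA·A·C·ADB·ADB·CCA
    A ↦ CCA
    B ↦ C
    C ↦ ADB
    D ↦ A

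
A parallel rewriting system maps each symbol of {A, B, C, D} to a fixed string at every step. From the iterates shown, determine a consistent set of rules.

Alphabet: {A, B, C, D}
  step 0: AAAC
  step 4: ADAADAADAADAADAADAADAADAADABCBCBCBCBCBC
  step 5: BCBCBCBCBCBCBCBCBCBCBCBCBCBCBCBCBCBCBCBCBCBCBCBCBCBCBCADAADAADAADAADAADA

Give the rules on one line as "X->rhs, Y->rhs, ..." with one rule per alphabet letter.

  step 4 ⇒ step 5: ADAADAADAADAADAADAADAADAADABCBCBCBCBCBC ⇒ BC·BC·BC·BC·BC·BC·BC·BC·BC·BC·BC·BC·BC·BC·BC·BC·BC·BC·BC·BC·BC·BC·BC·BC·BC·BC·BC·A·DA·A·DA·A·DA·A·DA·A·DA·A·DA
    A ↦ BC
    B ↦ A
    C ↦ DA
    D ↦ BC

A->BC, B->A, C->DA, D->BC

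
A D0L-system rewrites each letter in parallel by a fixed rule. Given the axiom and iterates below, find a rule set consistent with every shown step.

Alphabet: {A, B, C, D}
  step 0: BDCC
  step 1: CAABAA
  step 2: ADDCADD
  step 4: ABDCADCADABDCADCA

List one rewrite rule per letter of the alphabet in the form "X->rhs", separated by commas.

  step 1 ⇒ step 2: CAABAA ⇒ A·D·D·CA·D·D
    A ↦ D
    B ↦ CA
    C ↦ A
  step 0 ⇒ step 1: BDCC ⇒ CA·AB·A·A
    D ↦ AB

A->D, B->CA, C->A, D->AB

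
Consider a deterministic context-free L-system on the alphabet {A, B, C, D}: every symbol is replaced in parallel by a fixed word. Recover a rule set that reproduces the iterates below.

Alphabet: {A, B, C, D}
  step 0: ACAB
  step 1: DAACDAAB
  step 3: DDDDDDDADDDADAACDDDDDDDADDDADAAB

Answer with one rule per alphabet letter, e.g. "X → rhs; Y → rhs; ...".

A->DA, B->AB, C->AC, D->DD

  step 0 ⇒ step 1: ACAB ⇒ DA·AC·DA·AB
    A ↦ DA
    B ↦ AB
    C ↦ AC
    D ↦ DD  (constrained at step 1)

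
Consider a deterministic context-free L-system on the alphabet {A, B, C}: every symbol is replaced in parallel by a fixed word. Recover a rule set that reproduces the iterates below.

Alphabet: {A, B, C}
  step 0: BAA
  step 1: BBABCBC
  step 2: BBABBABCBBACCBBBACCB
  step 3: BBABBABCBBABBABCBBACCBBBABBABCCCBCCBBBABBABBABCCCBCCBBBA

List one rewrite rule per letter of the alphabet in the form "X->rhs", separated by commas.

  step 2 ⇒ step 3: BBABBABCBBACCBBBACCB ⇒ BBA·BBA·BC·BBA·BBA·BC·BBA·CCB·BBA·BBA·BC·CCB·CCB·BBA·BBA·BBA·BC·CCB·CCB·BBA
    A ↦ BC
    B ↦ BBA
    C ↦ CCB

A->BC, B->BBA, C->CCB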